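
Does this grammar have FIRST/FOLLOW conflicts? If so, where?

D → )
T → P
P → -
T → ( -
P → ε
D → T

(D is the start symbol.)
No FIRST/FOLLOW conflicts.

Nullable non-terminals: D, P, T.
FIRST sets used below: FIRST(T) = { '(', '-', ε }, FIRST(P) = { '-', ε }

D: nullable alternative(s) D → T; FOLLOW(D) = { $ }
  D → ): FIRST \ {ε} = { ')' } — disjoint from FOLLOW(D)
  D → T: FIRST \ {ε} = { '(', '-' } — this is the only nullable alternative, skip

P: nullable alternative(s) P → ε; FOLLOW(P) = { $ }
  P → -: FIRST \ {ε} = { '-' } — disjoint from FOLLOW(P)
  P → ε: FIRST \ {ε} = { } — this is the only nullable alternative, skip

T: nullable alternative(s) T → P; FOLLOW(T) = { $ }
  T → P: FIRST \ {ε} = { '-' } — this is the only nullable alternative, skip
  T → ( -: FIRST \ {ε} = { '(' } — disjoint from FOLLOW(T)

No FIRST/FOLLOW conflicts found.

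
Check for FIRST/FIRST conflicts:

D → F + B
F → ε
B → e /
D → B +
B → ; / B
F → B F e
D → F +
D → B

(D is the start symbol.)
FIRST sets of the non-terminals at (or reachable through a nullable prefix from) the front of some alternative:
  FIRST(F) = { ';', 'e', ε }
  FIRST(B) = { ';', 'e' }

Productions for D:
  D → F + B: FIRST = { '+', ';', 'e' }
  D → B +: FIRST = { ';', 'e' }
  D → F +: FIRST = { '+', ';', 'e' }
  D → B: FIRST = { ';', 'e' }
Productions for F:
  F → ε: FIRST = { ε }
  F → B F e: FIRST = { ';', 'e' }
Productions for B:
  B → e /: FIRST = { 'e' }
  B → ; / B: FIRST = { ';' }

Conflict for D: D → F + B and D → B +
  Overlap: { ';', 'e' }
Conflict for D: D → F + B and D → F +
  Overlap: { '+', ';', 'e' }
Conflict for D: D → F + B and D → B
  Overlap: { ';', 'e' }
Conflict for D: D → B + and D → F +
  Overlap: { ';', 'e' }
Conflict for D: D → B + and D → B
  Overlap: { ';', 'e' }
Conflict for D: D → F + and D → B
  Overlap: { ';', 'e' }

Answer: Yes. D → F '+' B / D → B '+' on { ';', 'e' }; D → F '+' B / D → F '+' on { '+', ';', 'e' }; D → F '+' B / D → B on { ';', 'e' }; D → B '+' / D → F '+' on { ';', 'e' }; D → B '+' / D → B on { ';', 'e' }; D → F '+' / D → B on { ';', 'e' }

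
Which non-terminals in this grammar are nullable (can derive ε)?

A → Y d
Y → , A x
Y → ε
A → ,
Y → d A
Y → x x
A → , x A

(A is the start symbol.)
A non-terminal is nullable if it can derive ε (the empty string): either it has an ε-production, or it has a production whose right-hand side consists entirely of nullable non-terminals.

ε-productions: Y → ε
So Y is immediately nullable.
No further non-terminal can be added: every production for the remaining non-terminals contains a terminal or a non-nullable non-terminal.
Nullable = { 'Y' }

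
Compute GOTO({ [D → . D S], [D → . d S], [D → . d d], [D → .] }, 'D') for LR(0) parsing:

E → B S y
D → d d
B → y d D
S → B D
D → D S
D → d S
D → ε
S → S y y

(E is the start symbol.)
GOTO(I, 'D') = CLOSURE({ [A → αX.β] : [A → α.Xβ] ∈ I, X = 'D' })

Items with dot before 'D', with the dot advanced:
  [D → . D S] → [D → D . S]
Closure of the advanced items:
  [D → D . S] has the dot before S: add [S → . B D], [S → . S y y]
  [S → . B D] has the dot before B: add [B → . y d D]

GOTO = { [B → . y d D], [D → D . S], [S → . B D], [S → . S y y] }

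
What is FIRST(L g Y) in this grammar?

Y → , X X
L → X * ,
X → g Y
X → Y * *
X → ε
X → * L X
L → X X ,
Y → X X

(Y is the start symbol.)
FIRST sets of the non-terminals involved (from the grammar, by fixed-point iteration):
  FIRST(L) = { '*', ',', 'g' }

To compute FIRST(L g Y), process the symbols left to right:
Symbol L is a non-terminal. Add FIRST(L) \ {ε} = { '*', ',', 'g' }
L is not nullable (ε ∉ FIRST(L)), so stop here.
FIRST(L g Y) = { '*', ',', 'g' }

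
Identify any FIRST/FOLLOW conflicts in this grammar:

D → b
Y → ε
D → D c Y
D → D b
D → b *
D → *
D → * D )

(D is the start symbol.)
No FIRST/FOLLOW conflicts.

A FIRST/FOLLOW conflict occurs when a non-terminal N has a nullable alternative N → β (β ⇒* ε) and another alternative N → α with FIRST(α) ∩ FOLLOW(N) ≠ ∅: on such a lookahead the parser cannot decide between expanding α and letting N vanish via β.

Nullable non-terminals: Y.
Y has a nullable alternative but only one production, so nothing to check.

D has no nullable alternative, so no FIRST/FOLLOW check is needed there.

No FIRST/FOLLOW conflicts found.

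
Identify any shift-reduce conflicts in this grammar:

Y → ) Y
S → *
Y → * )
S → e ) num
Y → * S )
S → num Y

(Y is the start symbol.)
Augment with Y' → Y and build the canonical LR(0) collection (I0 = CLOSURE({[Y' → . Y]}), then GOTO on every symbol after a dot until no new states appear). It has 14 states:
  I0: { [Y → . ) Y], [Y → . * )], [Y → . * S )], [Y' → . Y] }  — shift
  I1: { [Y → ) . Y], [Y → . ) Y], [Y → . * )], [Y → . * S )] }  — shift
  I2: { [S → . *], [S → . e ) num], [S → . num Y], [Y → * . )], [Y → * . S )] }  — shift
  I3: { [Y' → Y .] }  — accept
  I4: { [Y → * ) .] }  — reduce
  I5: { [S → * .] }  — reduce
  I6: { [Y → * S . )] }  — shift
  I7: { [S → e . ) num] }  — shift
  I8: { [S → num . Y], [Y → . ) Y], [Y → . * )], [Y → . * S )] }  — shift
  I9: { [S → num Y .] }  — reduce
  I10: { [S → e ) . num] }  — shift
  I11: { [S → e ) num .] }  — reduce
  I12: { [Y → * S ) .] }  — reduce
  I13: { [Y → ) Y .] }  — reduce

No state contains both a complete item and a shift item.

Answer: No shift-reduce conflicts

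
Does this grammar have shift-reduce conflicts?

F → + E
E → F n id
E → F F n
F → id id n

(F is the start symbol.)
Augment with F' → F and build the canonical LR(0) collection (I0 = CLOSURE({[F' → . F]}), then GOTO on every symbol after a dot until no new states appear). It has 12 states:
  I0: { [F → . + E], [F → . id id n], [F' → . F] }  — shift
  I1: { [E → . F F n], [E → . F n id], [F → + . E], [F → . + E], [F → . id id n] }  — shift
  I2: { [F' → F .] }  — accept
  I3: { [F → id . id n] }  — shift
  I4: { [F → id id . n] }  — shift
  I5: { [F → id id n .] }  — reduce
  I6: { [F → + E .] }  — reduce
  I7: { [E → F . F n], [E → F . n id], [F → . + E], [F → . id id n] }  — shift
  I8: { [E → F F . n] }  — shift
  I9: { [E → F n . id] }  — shift
  I10: { [E → F n id .] }  — reduce
  I11: { [E → F F n .] }  — reduce

No state contains both a complete item and a shift item.

Answer: No shift-reduce conflicts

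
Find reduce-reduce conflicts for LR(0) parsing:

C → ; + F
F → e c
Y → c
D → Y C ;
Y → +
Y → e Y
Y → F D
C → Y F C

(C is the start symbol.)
Yes — I9: [F → e c .] vs [Y → c .]

A reduce-reduce conflict occurs when an LR(0) state has two complete items [A → α .] and [B → β .] — both call for a reduction, and with no lookahead the parser cannot choose between them.

Augment with C' → C and build the canonical LR(0) collection (I0 = CLOSURE({[C' → . C]}), then GOTO on every symbol after a dot until no new states appear). It has 20 states:
  I0: { [C → . ; + F], [C → . Y F C], [C' → . C], [F → . e c], [Y → . +], [Y → . F D], [Y → . c], [Y → . e Y] }  — shift
  I1: { [Y → + .] }  — reduce
  I2: { [C → ; . + F] }  — shift
  I3: { [C' → C .] }  — accept
  I4: { [D → . Y C ;], [F → . e c], [Y → . +], [Y → . F D], [Y → . c], [Y → . e Y], [Y → F . D] }  — shift
  I5: { [C → Y . F C], [F → . e c] }  — shift
  I6: { [Y → c .] }  — reduce
  I7: { [F → . e c], [F → e . c], [Y → . +], [Y → . F D], [Y → . c], [Y → . e Y], [Y → e . Y] }  — shift
  I8: { [Y → e Y .] }  — reduce
  I9: { [F → e c .], [Y → c .] }  — 2 reduces
  I10: { [C → . ; + F], [C → . Y F C], [C → Y F . C], [F → . e c], [Y → . +], [Y → . F D], [Y → . c], [Y → . e Y] }  — shift
  I11: { [F → e . c] }  — shift
  I12: { [F → e c .] }  — reduce
  I13: { [C → Y F C .] }  — reduce
  I14: { [Y → F D .] }  — reduce
  I15: { [C → . ; + F], [C → . Y F C], [D → Y . C ;], [F → . e c], [Y → . +], [Y → . F D], [Y → . c], [Y → . e Y] }  — shift
  I16: { [D → Y C . ;] }  — shift
  I17: { [D → Y C ; .] }  — reduce
  I18: { [C → ; + . F], [F → . e c] }  — shift
  I19: { [C → ; + F .] }  — reduce

I9 contains complete items [F → e c .], [Y → c .] — reduce-reduce conflict.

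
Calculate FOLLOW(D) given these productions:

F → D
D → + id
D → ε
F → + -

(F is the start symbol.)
To compute FOLLOW(D), find every occurrence of D on a right-hand side N → α D β: add FIRST(β) \ {ε}, and if β is empty or nullable also add FOLLOW(N). Iterate to a fixed point.

In F → D: D is at the end, add FOLLOW(F)

The FOLLOW sets referred to above (computed the same way, to a fixed point):
  FOLLOW(F) = { $ }

Taking the union: FOLLOW(D) = { $ }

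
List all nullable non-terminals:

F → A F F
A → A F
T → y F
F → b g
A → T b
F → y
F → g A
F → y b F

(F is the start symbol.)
There are no ε-productions, so no non-terminal can derive ε.
No non-terminals are nullable.

Answer: None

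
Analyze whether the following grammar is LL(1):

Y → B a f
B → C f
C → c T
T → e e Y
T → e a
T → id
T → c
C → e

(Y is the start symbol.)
A grammar is LL(1) if for each non-terminal N with multiple productions, the predict sets of those productions are pairwise disjoint, where PREDICT(N → α) = (FIRST(α) \ {ε}) ∪ (FOLLOW(N) if α ⇒* ε).

For C:
  PREDICT(C → c T) = { 'c' }
  PREDICT(C → e) = { 'e' }
For T:
  PREDICT(T → e e Y) = { 'e' }
  PREDICT(T → e a) = { 'e' }
  PREDICT(T → id) = { 'id' }
  PREDICT(T → c) = { 'c' }
Y, B have a single production, so nothing to check there.

Conflict found: Predict set conflict for T: { 'e' }
The grammar is NOT LL(1).

Answer: No. Predict set conflict for T: { 'e' }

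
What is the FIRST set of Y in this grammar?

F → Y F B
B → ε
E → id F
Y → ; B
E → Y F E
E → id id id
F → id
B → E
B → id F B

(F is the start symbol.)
To compute FIRST(Y), examine every production with Y on the left-hand side, reading each right-hand side left to right until a non-nullable symbol is reached.

From Y → ; B:
  - ';' is a terminal: add ';' and stop

Collecting: FIRST(Y) = { ';' }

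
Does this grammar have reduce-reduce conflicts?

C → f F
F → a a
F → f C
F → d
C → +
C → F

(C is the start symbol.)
Yes — I8: [C → F .] vs [C → f F .]

Augment with C' → C and build the canonical LR(0) collection (I0 = CLOSURE({[C' → . C]}), then GOTO on every symbol after a dot until no new states appear). It has 10 states:
  I0: { [C → . +], [C → . F], [C → . f F], [C' → . C], [F → . a a], [F → . d], [F → . f C] }  — shift
  I1: { [C → + .] }  — reduce
  I2: { [C' → C .] }  — accept
  I3: { [C → F .] }  — reduce
  I4: { [F → a . a] }  — shift
  I5: { [F → d .] }  — reduce
  I6: { [C → . +], [C → . F], [C → . f F], [C → f . F], [F → . a a], [F → . d], [F → . f C], [F → f . C] }  — shift
  I7: { [F → f C .] }  — reduce
  I8: { [C → F .], [C → f F .] }  — 2 reduces
  I9: { [F → a a .] }  — reduce

I8 contains complete items [C → F .], [C → f F .] — reduce-reduce conflict.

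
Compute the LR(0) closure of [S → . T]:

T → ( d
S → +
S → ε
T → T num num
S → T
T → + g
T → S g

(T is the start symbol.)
{ [S → . +], [S → . T], [S → .], [T → . ( d], [T → . + g], [T → . S g], [T → . T num num] }

Start with: [S → . T]
  [S → . T] has the dot before T: add [T → . ( d], [T → . T num num], [T → . + g], [T → . S g]
  [T → . S g] has the dot before S: add [S → . +], [S → .]
No further items can be added.

CLOSURE = { [S → . +], [S → . T], [S → .], [T → . ( d], [T → . + g], [T → . S g], [T → . T num num] }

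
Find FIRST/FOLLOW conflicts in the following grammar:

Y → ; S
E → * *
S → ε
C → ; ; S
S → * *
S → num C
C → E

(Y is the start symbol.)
No FIRST/FOLLOW conflicts.

A FIRST/FOLLOW conflict occurs when a non-terminal N has a nullable alternative N → β (β ⇒* ε) and another alternative N → α with FIRST(α) ∩ FOLLOW(N) ≠ ∅: on such a lookahead the parser cannot decide between expanding α and letting N vanish via β.

Nullable non-terminals: S.

S: nullable alternative(s) S → ε; FOLLOW(S) = { $ }
  S → ε: FIRST \ {ε} = { } — this is the only nullable alternative, skip
  S → * *: FIRST \ {ε} = { '*' } — disjoint from FOLLOW(S)
  S → num C: FIRST \ {ε} = { 'num' } — disjoint from FOLLOW(S)

C, E, Y have no nullable alternative, so no FIRST/FOLLOW check is needed there.

No FIRST/FOLLOW conflicts found.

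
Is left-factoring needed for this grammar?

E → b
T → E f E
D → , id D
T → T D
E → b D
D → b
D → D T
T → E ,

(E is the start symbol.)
Left-factoring is needed when two productions for the same non-terminal
share a common prefix on the right-hand side.

Productions for E:
  E → b
  E → b D
Productions for T:
  T → E f E
  T → T D
  T → E ,
Productions for D:
  D → , id D
  D → b
  D → D T

Found common prefix 'b' in productions for E
Found common prefix 'E' in productions for T

Answer: Yes, E has productions with common prefix 'b'; T has productions with common prefix 'E'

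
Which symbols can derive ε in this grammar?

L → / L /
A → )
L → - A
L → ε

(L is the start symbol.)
A non-terminal is nullable if it can derive ε (the empty string): either it has an ε-production, or it has a production whose right-hand side consists entirely of nullable non-terminals.

ε-productions: L → ε
So L is immediately nullable.
No further non-terminal can be added: every production for the remaining non-terminals contains a terminal or a non-nullable non-terminal.
Nullable = { 'L' }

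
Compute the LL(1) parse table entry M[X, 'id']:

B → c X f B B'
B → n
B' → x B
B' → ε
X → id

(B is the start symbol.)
X → id

To find M[X, 'id'], we find productions for X where 'id' is in the predict set (PREDICT(N → α) = (FIRST(α) \ {ε}) ∪ (FOLLOW(N) if α ⇒* ε)).

X → id: PREDICT = { 'id' }
  'id' is in predict set, so this production goes in M[X, 'id']

M[X, 'id'] = X → id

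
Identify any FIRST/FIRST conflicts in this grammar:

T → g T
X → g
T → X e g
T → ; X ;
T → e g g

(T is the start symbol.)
A FIRST/FIRST conflict occurs when two productions N → α and N → β for the same non-terminal have FIRST(α) ∩ FIRST(β) ≠ ∅ (with ε ∈ FIRST of a nullable right-hand side, so two nullable alternatives also conflict).

FIRST sets of the non-terminals at (or reachable through a nullable prefix from) the front of some alternative:
  FIRST(X) = { 'g' }

Productions for T:
  T → g T: FIRST = { 'g' }
  T → X e g: FIRST = { 'g' }
  T → ; X ;: FIRST = { ';' }
  T → e g g: FIRST = { 'e' }
X has only one production, so no FIRST/FIRST conflict is possible there.

Conflict for T: T → g T and T → X e g
  Overlap: { 'g' }

Answer: Yes. T → g T / T → X e g on { 'g' }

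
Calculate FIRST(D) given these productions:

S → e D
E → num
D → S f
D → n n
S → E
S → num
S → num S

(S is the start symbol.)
{ 'e', 'n', 'num' }

FIRST sets of the other non-terminals involved (by the same procedure, iterated to a fixed point):
  FIRST(S) = { 'e', 'num' }

From D → S f:
  - S is a non-terminal: add FIRST(S) \ {ε} = { 'e', 'num' }
    S is not nullable, so stop
From D → n n:
  - n is a terminal: add 'n' and stop

Collecting: FIRST(D) = { 'e', 'n', 'num' }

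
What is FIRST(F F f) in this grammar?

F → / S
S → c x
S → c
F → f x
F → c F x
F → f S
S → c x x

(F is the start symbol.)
FIRST sets of the non-terminals involved (from the grammar, by fixed-point iteration):
  FIRST(F) = { '/', 'c', 'f' }

To compute FIRST(F F f), process the symbols left to right:
Symbol F is a non-terminal. Add FIRST(F) \ {ε} = { '/', 'c', 'f' }
F is not nullable (ε ∉ FIRST(F)), so stop here.
FIRST(F F f) = { '/', 'c', 'f' }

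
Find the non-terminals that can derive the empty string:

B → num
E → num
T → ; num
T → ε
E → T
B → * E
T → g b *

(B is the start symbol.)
{ 'E', 'T' }

ε-productions: T → ε
So T is immediately nullable.
E → T: every symbol on the right is nullable, so E is nullable too.
No further non-terminal can be added: every production for the remaining non-terminals contains a terminal or a non-nullable non-terminal.
Nullable = { 'E', 'T' }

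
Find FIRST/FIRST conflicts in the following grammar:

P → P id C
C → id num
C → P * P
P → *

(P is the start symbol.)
Yes. P → P id C / P → '*' on { '*' }

A FIRST/FIRST conflict occurs when two productions N → α and N → β for the same non-terminal have FIRST(α) ∩ FIRST(β) ≠ ∅ (with ε ∈ FIRST of a nullable right-hand side, so two nullable alternatives also conflict).

FIRST sets of the non-terminals at (or reachable through a nullable prefix from) the front of some alternative:
  FIRST(P) = { '*' }

Productions for P:
  P → P id C: FIRST = { '*' }
  P → *: FIRST = { '*' }
Productions for C:
  C → id num: FIRST = { 'id' }
  C → P * P: FIRST = { '*' }

Conflict for P: P → P id C and P → *
  Overlap: { '*' }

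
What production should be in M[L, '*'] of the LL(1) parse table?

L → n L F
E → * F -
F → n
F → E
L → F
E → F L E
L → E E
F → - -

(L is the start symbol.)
L → F, L → E E

To find M[L, '*'], we find productions for L where '*' is in the predict set (PREDICT(N → α) = (FIRST(α) \ {ε}) ∪ (FOLLOW(N) if α ⇒* ε)).

Relevant sets:
  FIRST(F) = { '*', '-', 'n' }
  FIRST(E) = { '*', '-', 'n' }

L → n L F: PREDICT = { 'n' }
L → F: PREDICT = { '*', '-', 'n' }
  '*' is in predict set, so this production goes in M[L, '*']
L → E E: PREDICT = { '*', '-', 'n' }
  '*' is in predict set, so this production goes in M[L, '*']

M[L, '*'] = L → F, L → E E  (a multiply-defined cell — the grammar is not LL(1))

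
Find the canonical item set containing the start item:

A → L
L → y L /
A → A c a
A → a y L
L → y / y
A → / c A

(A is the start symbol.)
First, augment the grammar with A' → A
I₀ = CLOSURE({ [A' → . A] }):
  [A' → . A] has the dot before A: add [A → . L], [A → . A c a], [A → . a y L], [A → . / c A]
  [A → . L] has the dot before L: add [L → . y L /], [L → . y / y]
No further items can be added.

I₀ = { [A → . / c A], [A → . A c a], [A → . L], [A → . a y L], [A' → . A], [L → . y / y], [L → . y L /] }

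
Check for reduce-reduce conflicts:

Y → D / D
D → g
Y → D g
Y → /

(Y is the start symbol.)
No reduce-reduce conflicts

Augment with Y' → Y and build the canonical LR(0) collection (I0 = CLOSURE({[Y' → . Y]}), then GOTO on every symbol after a dot until no new states appear). It has 8 states:
  I0: { [D → . g], [Y → . /], [Y → . D / D], [Y → . D g], [Y' → . Y] }  — shift
  I1: { [Y → / .] }  — reduce
  I2: { [Y → D . / D], [Y → D . g] }  — shift
  I3: { [Y' → Y .] }  — accept
  I4: { [D → g .] }  — reduce
  I5: { [D → . g], [Y → D / . D] }  — shift
  I6: { [Y → D g .] }  — reduce
  I7: { [Y → D / D .] }  — reduce

No state contains more than one complete item.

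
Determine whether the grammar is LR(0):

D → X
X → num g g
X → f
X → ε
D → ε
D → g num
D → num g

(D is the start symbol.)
No. Shift-reduce conflict between [D → .] and [D → . g num]

A grammar is LR(0) if no state in the canonical LR(0) collection has:
  - both a shift item (dot before a terminal) and a complete item (shift-reduce conflict), or
  - two or more complete items (reduce-reduce conflict; the accept item [D' → D .] counts as a complete item here).

Augment with D' → D and build the canonical LR(0) collection (I0 = CLOSURE({[D' → . D]}), then GOTO on every symbol after a dot until no new states appear). It has 9 states:
  I0: { [D → . X], [D → . g num], [D → . num g], [D → .], [D' → . D], [X → . f], [X → . num g g], [X → .] }  — shift, 2 reduces
  I1: { [D' → D .] }  — accept
  I2: { [D → X .] }  — reduce
  I3: { [X → f .] }  — reduce
  I4: { [D → g . num] }  — shift
  I5: { [D → num . g], [X → num . g g] }  — shift
  I6: { [D → num g .], [X → num g . g] }  — shift, reduce
  I7: { [X → num g g .] }  — reduce
  I8: { [D → g num .] }  — reduce

Conflict in state I0:
  Shift-reduce conflict between [D → .] and [D → . g num]
So the grammar is NOT LR(0).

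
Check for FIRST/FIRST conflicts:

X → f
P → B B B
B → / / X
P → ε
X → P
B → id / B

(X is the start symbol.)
No FIRST/FIRST conflicts.

A FIRST/FIRST conflict occurs when two productions N → α and N → β for the same non-terminal have FIRST(α) ∩ FIRST(β) ≠ ∅ (with ε ∈ FIRST of a nullable right-hand side, so two nullable alternatives also conflict).

FIRST sets of the non-terminals at (or reachable through a nullable prefix from) the front of some alternative:
  FIRST(P) = { '/', 'id', ε }
  FIRST(B) = { '/', 'id' }

Productions for X:
  X → f: FIRST = { 'f' }
  X → P: FIRST = { '/', 'id', ε }
Productions for P:
  P → B B B: FIRST = { '/', 'id' }
  P → ε: FIRST = { ε }
Productions for B:
  B → / / X: FIRST = { '/' }
  B → id / B: FIRST = { 'id' }

All alternatives of each non-terminal have pairwise disjoint FIRST sets.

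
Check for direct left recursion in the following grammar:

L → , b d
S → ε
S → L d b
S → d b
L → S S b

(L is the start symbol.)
No direct left recursion

Direct left recursion occurs when N → N α for some non-terminal N (the right-hand side begins with the left-hand side itself).

L → , b d: starts with ','
S → ε: starts with ε
S → L d b: starts with L
S → d b: starts with d
L → S S b: starts with S

No direct left recursion found.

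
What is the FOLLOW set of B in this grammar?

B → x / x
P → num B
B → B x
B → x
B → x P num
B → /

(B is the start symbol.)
B is the start symbol, so $ ∈ FOLLOW(B).
In P → num B: B is at the end, add FOLLOW(P)
In B → B x: B is followed by x, add FIRST(x) \ {ε} = { 'x' }

The FOLLOW sets referred to above (computed the same way, to a fixed point):
  FOLLOW(P) = { 'num' }

Taking the union: FOLLOW(B) = { $, 'num', 'x' }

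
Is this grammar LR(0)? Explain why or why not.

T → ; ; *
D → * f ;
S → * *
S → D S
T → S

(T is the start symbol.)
Yes, the grammar is LR(0)

Augment with T' → T and build the canonical LR(0) collection (I0 = CLOSURE({[T' → . T]}), then GOTO on every symbol after a dot until no new states appear). It has 12 states:
  I0: { [D → . * f ;], [S → . * *], [S → . D S], [T → . ; ; *], [T → . S], [T' → . T] }  — shift
  I1: { [D → * . f ;], [S → * . *] }  — shift
  I2: { [T → ; . ; *] }  — shift
  I3: { [D → . * f ;], [S → . * *], [S → . D S], [S → D . S] }  — shift
  I4: { [T → S .] }  — reduce
  I5: { [T' → T .] }  — accept
  I6: { [S → D S .] }  — reduce
  I7: { [T → ; ; . *] }  — shift
  I8: { [T → ; ; * .] }  — reduce
  I9: { [S → * * .] }  — reduce
  I10: { [D → * f . ;] }  — shift
  I11: { [D → * f ; .] }  — reduce

Every state is either a pure shift/goto state or contains exactly one complete item and nothing to shift — no conflicts. The grammar is LR(0).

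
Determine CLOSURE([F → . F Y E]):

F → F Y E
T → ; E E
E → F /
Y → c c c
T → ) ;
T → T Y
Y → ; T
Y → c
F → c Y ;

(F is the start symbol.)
To compute CLOSURE, for each item [A → α.Bβ] where B is a non-terminal, add [B → .γ] for all productions B → γ; repeat for the newly added items until nothing changes.

Start with: [F → . F Y E]
  [F → . F Y E] has the dot before F: add [F → . c Y ;]
No further items can be added.

CLOSURE = { [F → . F Y E], [F → . c Y ;] }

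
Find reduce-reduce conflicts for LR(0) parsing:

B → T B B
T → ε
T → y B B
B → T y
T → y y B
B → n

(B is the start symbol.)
A reduce-reduce conflict occurs when an LR(0) state has two complete items [A → α .] and [B → β .] — both call for a reduction, and with no lookahead the parser cannot choose between them.

Augment with B' → B and build the canonical LR(0) collection (I0 = CLOSURE({[B' → . B]}), then GOTO on every symbol after a dot until no new states appear). It has 12 states:
  I0: { [B → . T B B], [B → . T y], [B → . n], [B' → . B], [T → . y B B], [T → . y y B], [T → .] }  — shift, reduce
  I1: { [B' → B .] }  — accept
  I2: { [B → . T B B], [B → . T y], [B → . n], [B → T . B B], [B → T . y], [T → . y B B], [T → . y y B], [T → .] }  — shift, reduce
  I3: { [B → n .] }  — reduce
  I4: { [B → . T B B], [B → . T y], [B → . n], [T → . y B B], [T → . y y B], [T → .], [T → y . B B], [T → y . y B] }  — shift, reduce
  I5: { [B → . T B B], [B → . T y], [B → . n], [T → . y B B], [T → . y y B], [T → .], [T → y B . B] }  — shift, reduce
  I6: { [B → . T B B], [B → . T y], [B → . n], [T → . y B B], [T → . y y B], [T → .], [T → y . B B], [T → y . y B], [T → y y . B] }  — shift, reduce
  I7: { [B → . T B B], [B → . T y], [B → . n], [T → . y B B], [T → . y y B], [T → .], [T → y B . B], [T → y y B .] }  — shift, 2 reduces
  I8: { [T → y B B .] }  — reduce
  I9: { [B → . T B B], [B → . T y], [B → . n], [B → T B . B], [T → . y B B], [T → . y y B], [T → .] }  — shift, reduce
  I10: { [B → . T B B], [B → . T y], [B → . n], [B → T y .], [T → . y B B], [T → . y y B], [T → .], [T → y . B B], [T → y . y B] }  — shift, 2 reduces
  I11: { [B → T B B .] }  — reduce

I7 contains complete items [T → .], [T → y y B .] — reduce-reduce conflict.
I10 contains complete items [B → T y .], [T → .] — reduce-reduce conflict.

Answer: Yes — I7: [T → .] vs [T → y y B .]; I10: [B → T y .] vs [T → .]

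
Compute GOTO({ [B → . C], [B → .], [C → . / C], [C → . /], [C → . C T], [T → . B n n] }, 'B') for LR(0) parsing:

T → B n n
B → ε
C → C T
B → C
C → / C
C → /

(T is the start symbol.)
GOTO(I, 'B') = CLOSURE({ [A → αX.β] : [A → α.Xβ] ∈ I, X = 'B' })

Items with dot before 'B', with the dot advanced:
  [T → . B n n] → [T → B . n n]
Closure adds nothing (no advanced item has the dot before a non-terminal).

GOTO = { [T → B . n n] }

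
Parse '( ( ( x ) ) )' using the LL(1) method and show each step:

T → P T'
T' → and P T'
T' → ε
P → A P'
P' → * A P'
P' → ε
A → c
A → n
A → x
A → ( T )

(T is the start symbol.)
LL(1) parsing maintains a stack (initially the start symbol over $) and the input. At each step: if the stack top is a terminal, match it against the current input token; if it is a non-terminal N, replace it with the RHS of M[N, lookahead] (the unique production whose predict set contains the lookahead).

Stack is shown with the top on the left.

Stack                              Input            Action
----------------------------------------------------------
T $                                ( ( ( x ) ) ) $  output T → P T'
P T' $                             ( ( ( x ) ) ) $  output P → A P'
A P' T' $                          ( ( ( x ) ) ) $  output A → ( T )
( T ) P' T' $                      ( ( ( x ) ) ) $  match '('
T ) P' T' $                        ( ( x ) ) ) $    output T → P T'
P T' ) P' T' $                     ( ( x ) ) ) $    output P → A P'
A P' T' ) P' T' $                  ( ( x ) ) ) $    output A → ( T )
( T ) P' T' ) P' T' $              ( ( x ) ) ) $    match '('
T ) P' T' ) P' T' $                ( x ) ) ) $      output T → P T'
P T' ) P' T' ) P' T' $             ( x ) ) ) $      output P → A P'
A P' T' ) P' T' ) P' T' $          ( x ) ) ) $      output A → ( T )
( T ) P' T' ) P' T' ) P' T' $      ( x ) ) ) $      match '('
T ) P' T' ) P' T' ) P' T' $        x ) ) ) $        output T → P T'
P T' ) P' T' ) P' T' ) P' T' $     x ) ) ) $        output P → A P'
A P' T' ) P' T' ) P' T' ) P' T' $  x ) ) ) $        output A → x
x P' T' ) P' T' ) P' T' ) P' T' $  x ) ) ) $        match 'x'
P' T' ) P' T' ) P' T' ) P' T' $    ) ) ) $          output P' → ε
T' ) P' T' ) P' T' ) P' T' $       ) ) ) $          output T' → ε
) P' T' ) P' T' ) P' T' $          ) ) ) $          match ')'
P' T' ) P' T' ) P' T' $            ) ) $            output P' → ε
T' ) P' T' ) P' T' $               ) ) $            output T' → ε
) P' T' ) P' T' $                  ) ) $            match ')'
P' T' ) P' T' $                    ) $              output P' → ε
T' ) P' T' $                       ) $              output T' → ε
) P' T' $                          ) $              match ')'
P' T' $                            $                output P' → ε
T' $                               $                output T' → ε
$                                  $                accept

The string is accepted.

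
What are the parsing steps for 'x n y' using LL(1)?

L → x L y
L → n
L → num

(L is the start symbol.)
Stack is shown with the top on the left.

Stack    Input    Action
------------------------
L $      x n y $  output L → x L y
x L y $  x n y $  match 'x'
L y $    n y $    output L → n
n y $    n y $    match 'n'
y $      y $      match 'y'
$        $        accept

The string is accepted.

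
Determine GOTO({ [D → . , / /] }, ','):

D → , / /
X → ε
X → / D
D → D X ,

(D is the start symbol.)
GOTO(I, ',') = CLOSURE({ [A → αX.β] : [A → α.Xβ] ∈ I, X = ',' })

Items with dot before ',', with the dot advanced:
  [D → . , / /] → [D → , . / /]
Closure adds nothing (no advanced item has the dot before a non-terminal).

GOTO = { [D → , . / /] }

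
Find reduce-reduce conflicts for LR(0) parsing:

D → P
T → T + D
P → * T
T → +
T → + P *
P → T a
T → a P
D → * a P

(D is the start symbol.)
A reduce-reduce conflict occurs when an LR(0) state has two complete items [A → α .] and [B → β .] — both call for a reduction, and with no lookahead the parser cannot choose between them.

Augment with D' → D and build the canonical LR(0) collection (I0 = CLOSURE({[D' → . D]}), then GOTO on every symbol after a dot until no new states appear). It has 17 states:
  I0: { [D → . * a P], [D → . P], [D' → . D], [P → . * T], [P → . T a], [T → . + P *], [T → . +], [T → . T + D], [T → . a P] }  — shift
  I1: { [D → * . a P], [P → * . T], [T → . + P *], [T → . +], [T → . T + D], [T → . a P] }  — shift
  I2: { [P → . * T], [P → . T a], [T → + . P *], [T → + .], [T → . + P *], [T → . +], [T → . T + D], [T → . a P] }  — shift, reduce
  I3: { [D' → D .] }  — accept
  I4: { [D → P .] }  — reduce
  I5: { [P → T . a], [T → T . + D] }  — shift
  I6: { [P → . * T], [P → . T a], [T → . + P *], [T → . +], [T → . T + D], [T → . a P], [T → a . P] }  — shift
  I7: { [P → * . T], [T → . + P *], [T → . +], [T → . T + D], [T → . a P] }  — shift
  I8: { [T → a P .] }  — reduce
  I9: { [P → * T .], [T → T . + D] }  — shift, reduce
  I10: { [D → . * a P], [D → . P], [P → . * T], [P → . T a], [T → . + P *], [T → . +], [T → . T + D], [T → . a P], [T → T + . D] }  — shift
  I11: { [T → T + D .] }  — reduce
  I12: { [P → T a .] }  — reduce
  I13: { [T → + P . *] }  — shift
  I14: { [T → + P * .] }  — reduce
  I15: { [D → * a . P], [P → . * T], [P → . T a], [T → . + P *], [T → . +], [T → . T + D], [T → . a P], [T → a . P] }  — shift
  I16: { [D → * a P .], [T → a P .] }  — 2 reduces

I16 contains complete items [D → * a P .], [T → a P .] — reduce-reduce conflict.

Answer: Yes — I16: [D → * a P .] vs [T → a P .]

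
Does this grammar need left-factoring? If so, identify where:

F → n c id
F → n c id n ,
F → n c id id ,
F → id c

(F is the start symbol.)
Left-factoring is needed when two productions for the same non-terminal
share a common prefix on the right-hand side.

Productions for F:
  F → n c id
  F → n c id n ,
  F → n c id id ,
  F → id c

Found common prefix 'n c id' in productions for F

Answer: Yes, F has productions with common prefix 'n c id'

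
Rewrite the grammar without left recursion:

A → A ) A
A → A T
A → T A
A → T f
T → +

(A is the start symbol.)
A is directly left-recursive. The standard transformation for
  A → A α₁ | ... | A α_m | β₁ | ... | β_n
is
  A  → β₁ A' | ... | β_n A'
  A' → α₁ A' | ... | α_m A' | ε

A → T A becomes A → T A A'
A → T f becomes A → T f A'
A → A ) A becomes A' → ) A A'
A → A T becomes A' → T A'
Add A' → ε

Productions for other non-terminals are unchanged:
  T → +

Resulting grammar:
A → T A A'
A → T f A'
A' → ) A A'
A' → T A'
A' → ε
T → +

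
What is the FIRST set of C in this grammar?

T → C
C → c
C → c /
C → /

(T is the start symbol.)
{ '/', 'c' }

To compute FIRST(C), examine every production with C on the left-hand side, reading each right-hand side left to right until a non-nullable symbol is reached.

From C → c:
  - c is a terminal: add 'c' and stop
From C → c /:
  - c is a terminal: add 'c' and stop
From C → /:
  - '/' is a terminal: add '/' and stop

Collecting: FIRST(C) = { '/', 'c' }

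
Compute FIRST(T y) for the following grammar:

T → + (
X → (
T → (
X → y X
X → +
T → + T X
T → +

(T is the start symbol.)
{ '(', '+' }

FIRST sets of the non-terminals involved (from the grammar, by fixed-point iteration):
  FIRST(T) = { '(', '+' }

To compute FIRST(T y), process the symbols left to right:
Symbol T is a non-terminal. Add FIRST(T) \ {ε} = { '(', '+' }
T is not nullable (ε ∉ FIRST(T)), so stop here.
FIRST(T y) = { '(', '+' }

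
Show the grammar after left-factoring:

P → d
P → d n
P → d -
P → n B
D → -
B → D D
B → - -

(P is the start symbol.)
P → d P'
P' → ε
P' → n
P' → -
P → n B
D → -
B → D D
B → - -

Left-factoring transforms A → αβ₁ | αβ₂ into A → αA' and A' → β₁ | β₂
(α is the longest common prefix among the alternatives). Repeat until
no nonterminal has two alternatives with a common prefix.

Round 1: P has alternatives sharing prefix 'd'. Introduce P': P → d P'
  Add: P' → ε
  Add: P' → n
  Add: P' → -

No remaining common prefixes — done.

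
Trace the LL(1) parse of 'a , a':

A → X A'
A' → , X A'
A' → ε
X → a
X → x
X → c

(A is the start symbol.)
Stack is shown with the top on the left.

Stack     Input    Action
-------------------------
A $       a , a $  output A → X A'
X A' $    a , a $  output X → a
a A' $    a , a $  match 'a'
A' $      , a $    output A' → , X A'
, X A' $  , a $    match ','
X A' $    a $      output X → a
a A' $    a $      match 'a'
A' $      $        output A' → ε
$         $        accept

The string is accepted.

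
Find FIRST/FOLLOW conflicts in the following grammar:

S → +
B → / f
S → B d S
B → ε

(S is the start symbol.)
No FIRST/FOLLOW conflicts.

A FIRST/FOLLOW conflict occurs when a non-terminal N has a nullable alternative N → β (β ⇒* ε) and another alternative N → α with FIRST(α) ∩ FOLLOW(N) ≠ ∅: on such a lookahead the parser cannot decide between expanding α and letting N vanish via β.

Nullable non-terminals: B.

B: nullable alternative(s) B → ε; FOLLOW(B) = { 'd' }
  B → / f: FIRST \ {ε} = { '/' } — disjoint from FOLLOW(B)
  B → ε: FIRST \ {ε} = { } — this is the only nullable alternative, skip

S has no nullable alternative, so no FIRST/FOLLOW check is needed there.

No FIRST/FOLLOW conflicts found.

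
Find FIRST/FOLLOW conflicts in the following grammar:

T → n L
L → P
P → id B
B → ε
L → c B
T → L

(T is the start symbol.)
No FIRST/FOLLOW conflicts.

Nullable non-terminals: B.
B has a nullable alternative but only one production, so nothing to check.

L, P, T have no nullable alternative, so no FIRST/FOLLOW check is needed there.

No FIRST/FOLLOW conflicts found.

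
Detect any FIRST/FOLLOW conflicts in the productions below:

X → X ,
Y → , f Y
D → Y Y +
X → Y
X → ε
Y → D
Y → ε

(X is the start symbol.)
Yes. X → X ',' with FOLLOW(X) on { ',' }; X → Y with FOLLOW(X) on { ',' }; Y → ',' f Y with FOLLOW(Y) on { ',' }; Y → D with FOLLOW(Y) on { '+', ',' }

Nullable non-terminals: X, Y.
FIRST sets used below: FIRST(X) = { '+', ',', ε }, FIRST(Y) = { '+', ',', ε }, FIRST(D) = { '+', ',' }

X: nullable alternative(s) X → Y, X → ε; FOLLOW(X) = { $, ',' }
  X → X ,: FIRST \ {ε} = { '+', ',' } — overlaps FOLLOW(X) on { ',' }: CONFLICT
  X → Y: FIRST \ {ε} = { '+', ',' } — overlaps FOLLOW(X) on { ',' }: CONFLICT
  X → ε: FIRST \ {ε} = { } — disjoint from FOLLOW(X)

Y: nullable alternative(s) Y → ε; FOLLOW(Y) = { $, '+', ',' }
  Y → , f Y: FIRST \ {ε} = { ',' } — overlaps FOLLOW(Y) on { ',' }: CONFLICT
  Y → D: FIRST \ {ε} = { '+', ',' } — overlaps FOLLOW(Y) on { '+', ',' }: CONFLICT
  Y → ε: FIRST \ {ε} = { } — this is the only nullable alternative, skip

D has no nullable alternative, so no FIRST/FOLLOW check is needed there.

So the grammar has 4 FIRST/FOLLOW conflicts (marked CONFLICT above).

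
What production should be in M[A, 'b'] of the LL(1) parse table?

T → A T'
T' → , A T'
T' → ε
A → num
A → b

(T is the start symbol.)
A → b

To find M[A, 'b'], we find productions for A where 'b' is in the predict set (PREDICT(N → α) = (FIRST(α) \ {ε}) ∪ (FOLLOW(N) if α ⇒* ε)).

A → num: PREDICT = { 'num' }
A → b: PREDICT = { 'b' }
  'b' is in predict set, so this production goes in M[A, 'b']

M[A, 'b'] = A → b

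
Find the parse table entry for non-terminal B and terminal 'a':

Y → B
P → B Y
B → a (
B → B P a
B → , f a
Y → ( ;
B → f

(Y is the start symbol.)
B → a (, B → B P a

To find M[B, 'a'], we find productions for B where 'a' is in the predict set (PREDICT(N → α) = (FIRST(α) \ {ε}) ∪ (FOLLOW(N) if α ⇒* ε)).

Relevant sets:
  FIRST(B) = { ',', 'a', 'f' }

B → a (: PREDICT = { 'a' }
  'a' is in predict set, so this production goes in M[B, 'a']
B → B P a: PREDICT = { ',', 'a', 'f' }
  'a' is in predict set, so this production goes in M[B, 'a']
B → , f a: PREDICT = { ',' }
B → f: PREDICT = { 'f' }

M[B, 'a'] = B → a (, B → B P a  (a multiply-defined cell — the grammar is not LL(1))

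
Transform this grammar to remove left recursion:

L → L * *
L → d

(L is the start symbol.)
L → d L'
L' → * * L'
L' → ε

L is directly left-recursive. The standard transformation for
  A → A α₁ | ... | A α_m | β₁ | ... | β_n
is
  A  → β₁ A' | ... | β_n A'
  A' → α₁ A' | ... | α_m A' | ε

L → d becomes L → d L'
L → L * * becomes L' → * * L'
Add L' → ε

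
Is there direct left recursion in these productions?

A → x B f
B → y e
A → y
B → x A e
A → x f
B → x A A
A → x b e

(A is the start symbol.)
Direct left recursion occurs when N → N α for some non-terminal N (the right-hand side begins with the left-hand side itself).

A → x B f: starts with x
B → y e: starts with y
A → y: starts with y
B → x A e: starts with x
A → x f: starts with x
B → x A A: starts with x
A → x b e: starts with x

No direct left recursion found.

Answer: No direct left recursion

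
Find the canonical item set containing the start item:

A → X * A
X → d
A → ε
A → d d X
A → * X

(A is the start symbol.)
First, augment the grammar with A' → A
I₀ = CLOSURE({ [A' → . A] }):
  [A' → . A] has the dot before A: add [A → . X * A], [A → .], [A → . d d X], [A → . * X]
  [A → . X * A] has the dot before X: add [X → . d]
No further items can be added.

I₀ = { [A → . * X], [A → . X * A], [A → . d d X], [A → .], [A' → . A], [X → . d] }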